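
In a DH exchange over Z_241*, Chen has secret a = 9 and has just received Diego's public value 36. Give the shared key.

Shared key K = 36^9 mod 241.
36^1 ≡ 36 (mod 241)
36^2 = (36^1)^2 ≡ 36^2 = 1296 ≡ 91 (mod 241)
36^4 = (36^2)^2 ≡ 91^2 = 8281 ≡ 87 (mod 241)
36^8 = (36^4)^2 ≡ 87^2 = 7569 ≡ 98 (mod 241)
36^9 = 36^8 · 36^1 ≡ 98 · 36 ≡ 154 (mod 241).

154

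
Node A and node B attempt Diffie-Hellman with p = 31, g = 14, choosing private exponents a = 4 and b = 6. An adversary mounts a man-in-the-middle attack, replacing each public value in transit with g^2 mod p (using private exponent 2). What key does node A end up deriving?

18

Node A receives an adversary's public value M = 14^2 mod 31 instead of the honest one.
14^1 ≡ 14 (mod 31)
14^2 = (14^1)^2 ≡ 14^2 = 196 ≡ 10 (mod 31)
So M = 10. Node A computes K = M^4 mod 31.
10^1 ≡ 10 (mod 31)
10^2 = (10^1)^2 ≡ 10^2 = 100 ≡ 7 (mod 31)
10^4 = (10^2)^2 ≡ 7^2 = 49 ≡ 18 (mod 31)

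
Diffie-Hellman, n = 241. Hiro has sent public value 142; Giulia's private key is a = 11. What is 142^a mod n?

71

Shared key K = 142^11 mod 241.
142^1 ≡ 142 (mod 241)
142^2 = (142^1)^2 ≡ 142^2 = 20164 ≡ 161 (mod 241)
142^4 = (142^2)^2 ≡ 161^2 = 25921 ≡ 134 (mod 241)
142^8 = (142^4)^2 ≡ 134^2 = 17956 ≡ 122 (mod 241)
142^11 = 142^8 · 142^2 · 142^1 ≡ 122 · 161 · 142 ≡ 71 (mod 241).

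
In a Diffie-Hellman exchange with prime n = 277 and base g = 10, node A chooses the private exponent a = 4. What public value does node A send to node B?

28

Public value = 10^4 mod 277.
10^1 ≡ 10 (mod 277)
10^2 = (10^1)^2 ≡ 10^2 = 100 ≡ 100 (mod 277)
10^4 = (10^2)^2 ≡ 100^2 = 10000 ≡ 28 (mod 277)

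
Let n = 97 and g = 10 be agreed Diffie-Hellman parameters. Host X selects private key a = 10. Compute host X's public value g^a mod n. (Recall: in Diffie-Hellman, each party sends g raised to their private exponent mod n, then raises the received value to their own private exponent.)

Public value = 10^10 mod 97.
10^1 ≡ 10 (mod 97)
10^2 = (10^1)^2 ≡ 10^2 = 100 ≡ 3 (mod 97)
10^4 = (10^2)^2 ≡ 3^2 = 9 ≡ 9 (mod 97)
10^8 = (10^4)^2 ≡ 9^2 = 81 ≡ 81 (mod 97)
10^10 = 10^8 · 10^2 ≡ 81 · 3 ≡ 49 (mod 97).

49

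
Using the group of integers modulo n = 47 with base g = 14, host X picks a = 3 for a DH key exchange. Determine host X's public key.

Public value = 14^3 (mod 47).
14^1 ≡ 14 (mod 47)
14^2 = (14^1)^2 ≡ 14^2 = 196 ≡ 8 (mod 47)
14^3 = 14^2 · 14^1 ≡ 8 · 14 ≡ 18 (mod 47).

18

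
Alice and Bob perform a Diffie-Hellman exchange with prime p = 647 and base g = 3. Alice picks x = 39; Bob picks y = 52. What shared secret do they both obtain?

627

Bob sends B = g^y mod p = 3^52 mod 647.
3^1 ≡ 3 (mod 647)
3^2 = (3^1)^2 ≡ 3^2 = 9 ≡ 9 (mod 647)
3^4 = (3^2)^2 ≡ 9^2 = 81 ≡ 81 (mod 647)
3^8 = (3^4)^2 ≡ 81^2 = 6561 ≡ 91 (mod 647)
3^16 = (3^8)^2 ≡ 91^2 = 8281 ≡ 517 (mod 647)
3^32 = (3^16)^2 ≡ 517^2 = 267289 ≡ 78 (mod 647)
3^52 = 3^32 · 3^16 · 3^4 ≡ 78 · 517 · 81 ≡ 350 (mod 647).
So B = 350. Alice then computes K = B^x mod p = 350^39 mod 647.
350^1 ≡ 350 (mod 647)
350^2 = (350^1)^2 ≡ 350^2 = 122500 ≡ 217 (mod 647)
350^4 = (350^2)^2 ≡ 217^2 = 47089 ≡ 505 (mod 647)
350^8 = (350^4)^2 ≡ 505^2 = 255025 ≡ 107 (mod 647)
350^16 = (350^8)^2 ≡ 107^2 = 11449 ≡ 450 (mod 647)
350^32 = (350^16)^2 ≡ 450^2 = 202500 ≡ 636 (mod 647)
350^39 = 350^32 · 350^4 · 350^2 · 350^1 ≡ 636 · 505 · 217 · 350 ≡ 627 (mod 647).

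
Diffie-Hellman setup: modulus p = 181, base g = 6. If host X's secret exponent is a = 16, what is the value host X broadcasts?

114

Public value = 6^16 (mod 181).
6^1 ≡ 6 (mod 181)
6^2 = (6^1)^2 ≡ 6^2 = 36 ≡ 36 (mod 181)
6^4 = (6^2)^2 ≡ 36^2 = 1296 ≡ 29 (mod 181)
6^8 = (6^4)^2 ≡ 29^2 = 841 ≡ 117 (mod 181)
6^16 = (6^8)^2 ≡ 117^2 = 13689 ≡ 114 (mod 181)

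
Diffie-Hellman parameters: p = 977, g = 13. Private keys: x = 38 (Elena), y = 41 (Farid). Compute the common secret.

130

Elena sends A = g^x mod p = 13^38 mod 977.
13^1 ≡ 13 (mod 977)
13^2 = (13^1)^2 ≡ 13^2 = 169 ≡ 169 (mod 977)
13^4 = (13^2)^2 ≡ 169^2 = 28561 ≡ 228 (mod 977)
13^8 = (13^4)^2 ≡ 228^2 = 51984 ≡ 203 (mod 977)
13^16 = (13^8)^2 ≡ 203^2 = 41209 ≡ 175 (mod 977)
13^32 = (13^16)^2 ≡ 175^2 = 30625 ≡ 338 (mod 977)
13^38 = 13^32 · 13^4 · 13^2 ≡ 338 · 228 · 169 ≡ 406 (mod 977).
So A = 406. Farid then computes K = A^y mod p = 406^41 mod 977.
406^1 ≡ 406 (mod 977)
406^2 = (406^1)^2 ≡ 406^2 = 164836 ≡ 700 (mod 977)
406^4 = (406^2)^2 ≡ 700^2 = 490000 ≡ 523 (mod 977)
406^8 = (406^4)^2 ≡ 523^2 = 273529 ≡ 946 (mod 977)
406^16 = (406^8)^2 ≡ 946^2 = 894916 ≡ 961 (mod 977)
406^32 = (406^16)^2 ≡ 961^2 = 923521 ≡ 256 (mod 977)
406^41 = 406^32 · 406^8 · 406^1 ≡ 256 · 946 · 406 ≡ 130 (mod 977).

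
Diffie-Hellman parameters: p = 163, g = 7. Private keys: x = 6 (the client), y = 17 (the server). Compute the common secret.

The client sends A = g^x mod p = 7^6 mod 163.
7^1 ≡ 7 (mod 163)
7^2 = (7^1)^2 ≡ 7^2 = 49 ≡ 49 (mod 163)
7^4 = (7^2)^2 ≡ 49^2 = 2401 ≡ 119 (mod 163)
7^6 = 7^4 · 7^2 ≡ 119 · 49 ≡ 126 (mod 163).
So A = 126. The server then computes K = A^y mod p = 126^17 mod 163.
126^1 ≡ 126 (mod 163)
126^2 = (126^1)^2 ≡ 126^2 = 15876 ≡ 65 (mod 163)
126^4 = (126^2)^2 ≡ 65^2 = 4225 ≡ 150 (mod 163)
126^8 = (126^4)^2 ≡ 150^2 = 22500 ≡ 6 (mod 163)
126^16 = (126^8)^2 ≡ 6^2 = 36 ≡ 36 (mod 163)
126^17 = 126^16 · 126^1 ≡ 36 · 126 ≡ 135 (mod 163).

135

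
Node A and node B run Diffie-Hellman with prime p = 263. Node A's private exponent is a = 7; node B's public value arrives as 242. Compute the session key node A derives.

157

Shared key K = 242^7 mod 263.
242^1 ≡ 242 (mod 263)
242^2 = (242^1)^2 ≡ 242^2 = 58564 ≡ 178 (mod 263)
242^4 = (242^2)^2 ≡ 178^2 = 31684 ≡ 124 (mod 263)
242^7 = 242^4 · 242^2 · 242^1 ≡ 124 · 178 · 242 ≡ 157 (mod 263).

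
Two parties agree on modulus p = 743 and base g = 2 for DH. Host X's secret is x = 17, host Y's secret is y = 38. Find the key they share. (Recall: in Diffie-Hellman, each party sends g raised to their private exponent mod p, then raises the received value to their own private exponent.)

Host Y sends B = g^y mod p = 2^38 mod 743.
2^1 ≡ 2 (mod 743)
2^2 = (2^1)^2 ≡ 2^2 = 4 ≡ 4 (mod 743)
2^4 = (2^2)^2 ≡ 4^2 = 16 ≡ 16 (mod 743)
2^8 = (2^4)^2 ≡ 16^2 = 256 ≡ 256 (mod 743)
2^16 = (2^8)^2 ≡ 256^2 = 65536 ≡ 152 (mod 743)
2^32 = (2^16)^2 ≡ 152^2 = 23104 ≡ 71 (mod 743)
2^38 = 2^32 · 2^4 · 2^2 ≡ 71 · 16 · 4 ≡ 86 (mod 743).
So B = 86. Host X then computes K = B^x mod p = 86^17 mod 743.
86^1 ≡ 86 (mod 743)
86^2 = (86^1)^2 ≡ 86^2 = 7396 ≡ 709 (mod 743)
86^4 = (86^2)^2 ≡ 709^2 = 502681 ≡ 413 (mod 743)
86^8 = (86^4)^2 ≡ 413^2 = 170569 ≡ 422 (mod 743)
86^16 = (86^8)^2 ≡ 422^2 = 178084 ≡ 507 (mod 743)
86^17 = 86^16 · 86^1 ≡ 507 · 86 ≡ 508 (mod 743).

508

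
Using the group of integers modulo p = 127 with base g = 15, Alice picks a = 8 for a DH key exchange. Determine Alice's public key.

Public value = 15^8 mod 127.
15^1 ≡ 15 (mod 127)
15^2 = (15^1)^2 ≡ 15^2 = 225 ≡ 98 (mod 127)
15^4 = (15^2)^2 ≡ 98^2 = 9604 ≡ 79 (mod 127)
15^8 = (15^4)^2 ≡ 79^2 = 6241 ≡ 18 (mod 127)

18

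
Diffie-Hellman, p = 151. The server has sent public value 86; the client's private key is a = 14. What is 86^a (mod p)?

Shared key K = 86^14 mod 151.
86^1 ≡ 86 (mod 151)
86^2 = (86^1)^2 ≡ 86^2 = 7396 ≡ 148 (mod 151)
86^4 = (86^2)^2 ≡ 148^2 = 21904 ≡ 9 (mod 151)
86^8 = (86^4)^2 ≡ 9^2 = 81 ≡ 81 (mod 151)
86^14 = 86^8 · 86^4 · 86^2 ≡ 81 · 9 · 148 ≡ 78 (mod 151).

78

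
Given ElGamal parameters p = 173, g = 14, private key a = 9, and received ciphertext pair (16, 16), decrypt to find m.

Shared mask s = c₁^a mod p = 16^9 mod 173.
16^1 ≡ 16 (mod 173)
16^2 = (16^1)^2 ≡ 16^2 = 256 ≡ 83 (mod 173)
16^4 = (16^2)^2 ≡ 83^2 = 6889 ≡ 142 (mod 173)
16^8 = (16^4)^2 ≡ 142^2 = 20164 ≡ 96 (mod 173)
16^9 = 16^8 · 16^1 ≡ 96 · 16 ≡ 152 (mod 173).
So s = 152; s⁻¹ ≡ 140 (mod 173).
m = c₂ · s⁻¹ mod 173 = 16 · 140 mod 173 = 164.

164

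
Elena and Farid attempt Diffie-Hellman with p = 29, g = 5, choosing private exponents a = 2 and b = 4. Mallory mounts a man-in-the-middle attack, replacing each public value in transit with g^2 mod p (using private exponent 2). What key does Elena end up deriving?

Elena receives Mallory's public value M = 5^2 mod 29 instead of the honest one.
5^1 ≡ 5 (mod 29)
5^2 = (5^1)^2 ≡ 5^2 = 25 ≡ 25 (mod 29)
So M = 25. Elena computes K = M^2 mod 29.
25^1 ≡ 25 (mod 29)
25^2 = (25^1)^2 ≡ 25^2 = 625 ≡ 16 (mod 29)

16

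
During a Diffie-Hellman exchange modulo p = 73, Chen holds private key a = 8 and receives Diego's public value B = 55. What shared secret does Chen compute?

Shared key K = 55^8 mod 73.
55^1 ≡ 55 (mod 73)
55^2 = (55^1)^2 ≡ 55^2 = 3025 ≡ 32 (mod 73)
55^4 = (55^2)^2 ≡ 32^2 = 1024 ≡ 2 (mod 73)
55^8 = (55^4)^2 ≡ 2^2 = 4 ≡ 4 (mod 73)

4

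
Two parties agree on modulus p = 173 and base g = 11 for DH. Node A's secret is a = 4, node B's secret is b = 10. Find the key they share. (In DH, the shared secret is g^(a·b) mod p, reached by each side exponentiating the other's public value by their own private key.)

Node A sends A = g^a mod p = 11^4 mod 173.
11^1 ≡ 11 (mod 173)
11^2 = (11^1)^2 ≡ 11^2 = 121 ≡ 121 (mod 173)
11^4 = (11^2)^2 ≡ 121^2 = 14641 ≡ 109 (mod 173)
So A = 109. Node B then computes K = A^b mod p = 109^10 mod 173.
109^1 ≡ 109 (mod 173)
109^2 = (109^1)^2 ≡ 109^2 = 11881 ≡ 117 (mod 173)
109^4 = (109^2)^2 ≡ 117^2 = 13689 ≡ 22 (mod 173)
109^8 = (109^4)^2 ≡ 22^2 = 484 ≡ 138 (mod 173)
109^10 = 109^8 · 109^2 ≡ 138 · 117 ≡ 57 (mod 173).

57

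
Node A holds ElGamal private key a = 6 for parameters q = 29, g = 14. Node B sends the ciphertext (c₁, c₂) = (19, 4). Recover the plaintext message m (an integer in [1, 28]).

Shared mask s = c₁^a mod q = 19^6 mod 29.
19^1 ≡ 19 (mod 29)
19^2 = (19^1)^2 ≡ 19^2 = 361 ≡ 13 (mod 29)
19^4 = (19^2)^2 ≡ 13^2 = 169 ≡ 24 (mod 29)
19^6 = 19^4 · 19^2 ≡ 24 · 13 ≡ 22 (mod 29).
So s = 22; s⁻¹ ≡ 4 (mod 29).
m = c₂ · s⁻¹ mod 29 = 4 · 4 mod 29 = 16.

16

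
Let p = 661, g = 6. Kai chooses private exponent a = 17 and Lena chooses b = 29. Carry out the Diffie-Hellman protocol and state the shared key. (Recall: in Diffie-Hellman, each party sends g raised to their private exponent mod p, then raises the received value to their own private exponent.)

Lena sends B = g^b mod p = 6^29 mod 661.
6^1 ≡ 6 (mod 661)
6^2 = (6^1)^2 ≡ 6^2 = 36 ≡ 36 (mod 661)
6^4 = (6^2)^2 ≡ 36^2 = 1296 ≡ 635 (mod 661)
6^8 = (6^4)^2 ≡ 635^2 = 403225 ≡ 15 (mod 661)
6^16 = (6^8)^2 ≡ 15^2 = 225 ≡ 225 (mod 661)
6^29 = 6^16 · 6^8 · 6^4 · 6^1 ≡ 225 · 15 · 635 · 6 ≡ 317 (mod 661).
So B = 317. Kai then computes K = B^a mod p = 317^17 mod 661.
317^1 ≡ 317 (mod 661)
317^2 = (317^1)^2 ≡ 317^2 = 100489 ≡ 17 (mod 661)
317^4 = (317^2)^2 ≡ 17^2 = 289 ≡ 289 (mod 661)
317^8 = (317^4)^2 ≡ 289^2 = 83521 ≡ 235 (mod 661)
317^16 = (317^8)^2 ≡ 235^2 = 55225 ≡ 362 (mod 661)
317^17 = 317^16 · 317^1 ≡ 362 · 317 ≡ 401 (mod 661).

401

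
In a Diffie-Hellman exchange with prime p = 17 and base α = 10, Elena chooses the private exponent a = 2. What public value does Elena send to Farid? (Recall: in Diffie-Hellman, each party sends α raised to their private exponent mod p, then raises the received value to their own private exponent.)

15

Public value = 10^2 mod 17.
10^1 ≡ 10 (mod 17)
10^2 = (10^1)^2 ≡ 10^2 = 100 ≡ 15 (mod 17)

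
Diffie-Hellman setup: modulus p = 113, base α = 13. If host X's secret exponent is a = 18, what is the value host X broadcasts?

Public value = 13^18 mod 113.
13^1 ≡ 13 (mod 113)
13^2 = (13^1)^2 ≡ 13^2 = 169 ≡ 56 (mod 113)
13^4 = (13^2)^2 ≡ 56^2 = 3136 ≡ 85 (mod 113)
13^8 = (13^4)^2 ≡ 85^2 = 7225 ≡ 106 (mod 113)
13^16 = (13^8)^2 ≡ 106^2 = 11236 ≡ 49 (mod 113)
13^18 = 13^16 · 13^2 ≡ 49 · 56 ≡ 32 (mod 113).

32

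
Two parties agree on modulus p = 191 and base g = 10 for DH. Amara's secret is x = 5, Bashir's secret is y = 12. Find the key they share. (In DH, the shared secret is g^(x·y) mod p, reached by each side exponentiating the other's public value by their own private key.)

Bashir sends B = g^y mod p = 10^12 mod 191.
10^1 ≡ 10 (mod 191)
10^2 = (10^1)^2 ≡ 10^2 = 100 ≡ 100 (mod 191)
10^4 = (10^2)^2 ≡ 100^2 = 10000 ≡ 68 (mod 191)
10^8 = (10^4)^2 ≡ 68^2 = 4624 ≡ 40 (mod 191)
10^12 = 10^8 · 10^4 ≡ 40 · 68 ≡ 46 (mod 191).
So B = 46. Amara then computes K = B^x mod p = 46^5 mod 191.
46^1 ≡ 46 (mod 191)
46^2 = (46^1)^2 ≡ 46^2 = 2116 ≡ 15 (mod 191)
46^4 = (46^2)^2 ≡ 15^2 = 225 ≡ 34 (mod 191)
46^5 = 46^4 · 46^1 ≡ 34 · 46 ≡ 36 (mod 191).

36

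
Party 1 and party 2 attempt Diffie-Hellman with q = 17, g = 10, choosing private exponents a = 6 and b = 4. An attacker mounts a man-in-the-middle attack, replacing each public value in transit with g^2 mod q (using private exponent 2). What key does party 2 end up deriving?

Party 2 receives an attacker's public value M = 10^2 mod 17 instead of the honest one.
10^1 ≡ 10 (mod 17)
10^2 = (10^1)^2 ≡ 10^2 = 100 ≡ 15 (mod 17)
So M = 15. Party 2 computes K = M^4 mod 17.
15^1 ≡ 15 (mod 17)
15^2 = (15^1)^2 ≡ 15^2 = 225 ≡ 4 (mod 17)
15^4 = (15^2)^2 ≡ 4^2 = 16 ≡ 16 (mod 17)

16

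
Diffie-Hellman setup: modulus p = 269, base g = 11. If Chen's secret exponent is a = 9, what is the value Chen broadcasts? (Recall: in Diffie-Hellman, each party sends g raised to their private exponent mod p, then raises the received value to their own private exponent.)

Public value = 11^9 mod 269.
11^1 ≡ 11 (mod 269)
11^2 = (11^1)^2 ≡ 11^2 = 121 ≡ 121 (mod 269)
11^4 = (11^2)^2 ≡ 121^2 = 14641 ≡ 115 (mod 269)
11^8 = (11^4)^2 ≡ 115^2 = 13225 ≡ 44 (mod 269)
11^9 = 11^8 · 11^1 ≡ 44 · 11 ≡ 215 (mod 269).

215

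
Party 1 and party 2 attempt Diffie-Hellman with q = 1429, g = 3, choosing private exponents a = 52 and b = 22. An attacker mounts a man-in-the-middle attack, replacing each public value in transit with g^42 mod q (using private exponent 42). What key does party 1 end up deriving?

Party 1 receives an attacker's public value M = 3^42 mod 1429 instead of the honest one.
3^1 ≡ 3 (mod 1429)
3^2 = (3^1)^2 ≡ 3^2 = 9 ≡ 9 (mod 1429)
3^4 = (3^2)^2 ≡ 9^2 = 81 ≡ 81 (mod 1429)
3^8 = (3^4)^2 ≡ 81^2 = 6561 ≡ 845 (mod 1429)
3^16 = (3^8)^2 ≡ 845^2 = 714025 ≡ 954 (mod 1429)
3^32 = (3^16)^2 ≡ 954^2 = 910116 ≡ 1272 (mod 1429)
3^42 = 3^32 · 3^8 · 3^2 ≡ 1272 · 845 · 9 ≡ 659 (mod 1429).
So M = 659. Party 1 computes K = M^52 mod 1429.
659^1 ≡ 659 (mod 1429)
659^2 = (659^1)^2 ≡ 659^2 = 434281 ≡ 1294 (mod 1429)
659^4 = (659^2)^2 ≡ 1294^2 = 1674436 ≡ 1077 (mod 1429)
659^8 = (659^4)^2 ≡ 1077^2 = 1159929 ≡ 1010 (mod 1429)
659^16 = (659^8)^2 ≡ 1010^2 = 1020100 ≡ 1223 (mod 1429)
659^32 = (659^16)^2 ≡ 1223^2 = 1495729 ≡ 995 (mod 1429)
659^52 = 659^32 · 659^16 · 659^4 ≡ 995 · 1223 · 1077 ≡ 659 (mod 1429).

659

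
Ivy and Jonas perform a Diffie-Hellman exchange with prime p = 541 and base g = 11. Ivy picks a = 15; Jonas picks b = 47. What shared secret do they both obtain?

292

Jonas sends B = g^b mod p = 11^47 mod 541.
11^1 ≡ 11 (mod 541)
11^2 = (11^1)^2 ≡ 11^2 = 121 ≡ 121 (mod 541)
11^4 = (11^2)^2 ≡ 121^2 = 14641 ≡ 34 (mod 541)
11^8 = (11^4)^2 ≡ 34^2 = 1156 ≡ 74 (mod 541)
11^16 = (11^8)^2 ≡ 74^2 = 5476 ≡ 66 (mod 541)
11^32 = (11^16)^2 ≡ 66^2 = 4356 ≡ 28 (mod 541)
11^47 = 11^32 · 11^8 · 11^4 · 11^2 · 11^1 ≡ 28 · 74 · 34 · 121 · 11 ≡ 168 (mod 541).
So B = 168. Ivy then computes K = B^a mod p = 168^15 mod 541.
168^1 ≡ 168 (mod 541)
168^2 = (168^1)^2 ≡ 168^2 = 28224 ≡ 92 (mod 541)
168^4 = (168^2)^2 ≡ 92^2 = 8464 ≡ 349 (mod 541)
168^8 = (168^4)^2 ≡ 349^2 = 121801 ≡ 76 (mod 541)
168^15 = 168^8 · 168^4 · 168^2 · 168^1 ≡ 76 · 349 · 92 · 168 ≡ 292 (mod 541).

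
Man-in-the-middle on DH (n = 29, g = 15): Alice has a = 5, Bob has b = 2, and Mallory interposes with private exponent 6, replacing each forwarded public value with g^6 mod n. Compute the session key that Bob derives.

Bob receives Mallory's public value M = 15^6 mod 29 instead of the honest one.
15^1 ≡ 15 (mod 29)
15^2 = (15^1)^2 ≡ 15^2 = 225 ≡ 22 (mod 29)
15^4 = (15^2)^2 ≡ 22^2 = 484 ≡ 20 (mod 29)
15^6 = 15^4 · 15^2 ≡ 20 · 22 ≡ 5 (mod 29).
So M = 5. Bob computes K = M^2 mod 29.
5^1 ≡ 5 (mod 29)
5^2 = (5^1)^2 ≡ 5^2 = 25 ≡ 25 (mod 29)

25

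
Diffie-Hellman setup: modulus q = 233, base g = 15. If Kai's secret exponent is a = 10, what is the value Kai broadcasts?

85

Public value = 15^10 mod 233.
15^1 ≡ 15 (mod 233)
15^2 = (15^1)^2 ≡ 15^2 = 225 ≡ 225 (mod 233)
15^4 = (15^2)^2 ≡ 225^2 = 50625 ≡ 64 (mod 233)
15^8 = (15^4)^2 ≡ 64^2 = 4096 ≡ 135 (mod 233)
15^10 = 15^8 · 15^2 ≡ 135 · 225 ≡ 85 (mod 233).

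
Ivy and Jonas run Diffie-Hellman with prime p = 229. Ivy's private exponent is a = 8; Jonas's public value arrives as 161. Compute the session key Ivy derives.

53

Shared key K = 161^8 mod 229.
161^1 ≡ 161 (mod 229)
161^2 = (161^1)^2 ≡ 161^2 = 25921 ≡ 44 (mod 229)
161^4 = (161^2)^2 ≡ 44^2 = 1936 ≡ 104 (mod 229)
161^8 = (161^4)^2 ≡ 104^2 = 10816 ≡ 53 (mod 229)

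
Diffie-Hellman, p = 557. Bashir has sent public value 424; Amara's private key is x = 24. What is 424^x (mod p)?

304

Shared key K = 424^24 mod 557.
424^1 ≡ 424 (mod 557)
424^2 = (424^1)^2 ≡ 424^2 = 179776 ≡ 422 (mod 557)
424^4 = (424^2)^2 ≡ 422^2 = 178084 ≡ 401 (mod 557)
424^8 = (424^4)^2 ≡ 401^2 = 160801 ≡ 385 (mod 557)
424^16 = (424^8)^2 ≡ 385^2 = 148225 ≡ 63 (mod 557)
424^24 = 424^16 · 424^8 ≡ 63 · 385 ≡ 304 (mod 557).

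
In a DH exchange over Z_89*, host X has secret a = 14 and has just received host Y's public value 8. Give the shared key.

67

Shared key K = 8^14 mod 89.
8^1 ≡ 8 (mod 89)
8^2 = (8^1)^2 ≡ 8^2 = 64 ≡ 64 (mod 89)
8^4 = (8^2)^2 ≡ 64^2 = 4096 ≡ 2 (mod 89)
8^8 = (8^4)^2 ≡ 2^2 = 4 ≡ 4 (mod 89)
8^14 = 8^8 · 8^4 · 8^2 ≡ 4 · 2 · 64 ≡ 67 (mod 89).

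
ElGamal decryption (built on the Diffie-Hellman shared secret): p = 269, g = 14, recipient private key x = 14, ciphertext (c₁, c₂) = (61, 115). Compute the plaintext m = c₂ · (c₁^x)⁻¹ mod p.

Shared mask s = c₁^x mod p = 61^14 mod 269.
61^1 ≡ 61 (mod 269)
61^2 = (61^1)^2 ≡ 61^2 = 3721 ≡ 224 (mod 269)
61^4 = (61^2)^2 ≡ 224^2 = 50176 ≡ 142 (mod 269)
61^8 = (61^4)^2 ≡ 142^2 = 20164 ≡ 258 (mod 269)
61^14 = 61^8 · 61^4 · 61^2 ≡ 258 · 142 · 224 ≡ 81 (mod 269).
So s = 81; s⁻¹ ≡ 93 (mod 269).
m = c₂ · s⁻¹ mod 269 = 115 · 93 mod 269 = 204.

204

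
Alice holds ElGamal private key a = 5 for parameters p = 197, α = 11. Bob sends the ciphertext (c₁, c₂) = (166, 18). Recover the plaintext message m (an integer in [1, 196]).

Shared mask s = c₁^a mod p = 166^5 mod 197.
166^1 ≡ 166 (mod 197)
166^2 = (166^1)^2 ≡ 166^2 = 27556 ≡ 173 (mod 197)
166^4 = (166^2)^2 ≡ 173^2 = 29929 ≡ 182 (mod 197)
166^5 = 166^4 · 166^1 ≡ 182 · 166 ≡ 71 (mod 197).
So s = 71; s⁻¹ ≡ 111 (mod 197).
m = c₂ · s⁻¹ mod 197 = 18 · 111 mod 197 = 28.

28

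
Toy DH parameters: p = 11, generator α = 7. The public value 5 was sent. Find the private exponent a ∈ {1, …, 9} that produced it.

2

Try successive powers of 7 modulo 11:
7^1 ≡ 7
7^2 ≡ 5
Found: a = 2.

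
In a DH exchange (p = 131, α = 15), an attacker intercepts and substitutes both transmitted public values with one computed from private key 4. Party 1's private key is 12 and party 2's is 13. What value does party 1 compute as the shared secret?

12

Party 1 receives an attacker's public value M = 15^4 mod 131 instead of the honest one.
15^1 ≡ 15 (mod 131)
15^2 = (15^1)^2 ≡ 15^2 = 225 ≡ 94 (mod 131)
15^4 = (15^2)^2 ≡ 94^2 = 8836 ≡ 59 (mod 131)
So M = 59. Party 1 computes K = M^12 mod 131.
59^1 ≡ 59 (mod 131)
59^2 = (59^1)^2 ≡ 59^2 = 3481 ≡ 75 (mod 131)
59^4 = (59^2)^2 ≡ 75^2 = 5625 ≡ 123 (mod 131)
59^8 = (59^4)^2 ≡ 123^2 = 15129 ≡ 64 (mod 131)
59^12 = 59^8 · 59^4 ≡ 64 · 123 ≡ 12 (mod 131).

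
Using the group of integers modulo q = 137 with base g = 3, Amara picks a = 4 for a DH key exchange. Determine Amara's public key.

81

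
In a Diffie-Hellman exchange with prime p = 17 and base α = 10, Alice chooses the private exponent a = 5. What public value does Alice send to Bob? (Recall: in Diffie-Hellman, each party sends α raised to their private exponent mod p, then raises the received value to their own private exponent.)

6

Public value = 10^5 mod 17.
10^1 ≡ 10 (mod 17)
10^2 = (10^1)^2 ≡ 10^2 = 100 ≡ 15 (mod 17)
10^4 = (10^2)^2 ≡ 15^2 = 225 ≡ 4 (mod 17)
10^5 = 10^4 · 10^1 ≡ 4 · 10 ≡ 6 (mod 17).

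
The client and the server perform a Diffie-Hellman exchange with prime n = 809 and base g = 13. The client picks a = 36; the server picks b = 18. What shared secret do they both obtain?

The server sends B = g^b mod n = 13^18 mod 809.
13^1 ≡ 13 (mod 809)
13^2 = (13^1)^2 ≡ 13^2 = 169 ≡ 169 (mod 809)
13^4 = (13^2)^2 ≡ 169^2 = 28561 ≡ 246 (mod 809)
13^8 = (13^4)^2 ≡ 246^2 = 60516 ≡ 650 (mod 809)
13^16 = (13^8)^2 ≡ 650^2 = 422500 ≡ 202 (mod 809)
13^18 = 13^16 · 13^2 ≡ 202 · 169 ≡ 160 (mod 809).
So B = 160. The client then computes K = B^a mod n = 160^36 mod 809.
160^1 ≡ 160 (mod 809)
160^2 = (160^1)^2 ≡ 160^2 = 25600 ≡ 521 (mod 809)
160^4 = (160^2)^2 ≡ 521^2 = 271441 ≡ 426 (mod 809)
160^8 = (160^4)^2 ≡ 426^2 = 181476 ≡ 260 (mod 809)
160^16 = (160^8)^2 ≡ 260^2 = 67600 ≡ 453 (mod 809)
160^32 = (160^16)^2 ≡ 453^2 = 205209 ≡ 532 (mod 809)
160^36 = 160^32 · 160^4 ≡ 532 · 426 ≡ 112 (mod 809).

112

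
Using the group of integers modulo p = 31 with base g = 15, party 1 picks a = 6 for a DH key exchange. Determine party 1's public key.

16

Public value = 15^6 (mod 31).
15^1 ≡ 15 (mod 31)
15^2 = (15^1)^2 ≡ 15^2 = 225 ≡ 8 (mod 31)
15^4 = (15^2)^2 ≡ 8^2 = 64 ≡ 2 (mod 31)
15^6 = 15^4 · 15^2 ≡ 2 · 8 ≡ 16 (mod 31).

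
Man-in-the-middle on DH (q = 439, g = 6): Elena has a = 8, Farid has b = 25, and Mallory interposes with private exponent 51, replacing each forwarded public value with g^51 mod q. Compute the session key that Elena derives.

Elena receives Mallory's public value M = 6^51 mod 439 instead of the honest one.
6^1 ≡ 6 (mod 439)
6^2 = (6^1)^2 ≡ 6^2 = 36 ≡ 36 (mod 439)
6^4 = (6^2)^2 ≡ 36^2 = 1296 ≡ 418 (mod 439)
6^8 = (6^4)^2 ≡ 418^2 = 174724 ≡ 2 (mod 439)
6^16 = (6^8)^2 ≡ 2^2 = 4 ≡ 4 (mod 439)
6^32 = (6^16)^2 ≡ 4^2 = 16 ≡ 16 (mod 439)
6^51 = 6^32 · 6^16 · 6^2 · 6^1 ≡ 16 · 4 · 36 · 6 ≡ 215 (mod 439).
So M = 215. Elena computes K = M^8 mod 439.
215^1 ≡ 215 (mod 439)
215^2 = (215^1)^2 ≡ 215^2 = 46225 ≡ 130 (mod 439)
215^4 = (215^2)^2 ≡ 130^2 = 16900 ≡ 218 (mod 439)
215^8 = (215^4)^2 ≡ 218^2 = 47524 ≡ 112 (mod 439)

112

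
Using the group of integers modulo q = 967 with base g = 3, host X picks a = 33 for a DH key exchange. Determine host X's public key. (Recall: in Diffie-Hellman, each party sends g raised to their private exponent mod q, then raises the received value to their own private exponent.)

Public value = 3^33 (mod 967).
3^1 ≡ 3 (mod 967)
3^2 = (3^1)^2 ≡ 3^2 = 9 ≡ 9 (mod 967)
3^4 = (3^2)^2 ≡ 9^2 = 81 ≡ 81 (mod 967)
3^8 = (3^4)^2 ≡ 81^2 = 6561 ≡ 759 (mod 967)
3^16 = (3^8)^2 ≡ 759^2 = 576081 ≡ 716 (mod 967)
3^32 = (3^16)^2 ≡ 716^2 = 512656 ≡ 146 (mod 967)
3^33 = 3^32 · 3^1 ≡ 146 · 3 ≡ 438 (mod 967).

438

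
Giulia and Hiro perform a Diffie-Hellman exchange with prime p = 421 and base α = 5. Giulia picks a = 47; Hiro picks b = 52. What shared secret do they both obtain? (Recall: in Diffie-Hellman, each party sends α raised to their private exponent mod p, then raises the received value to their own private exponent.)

246

Hiro sends B = α^b mod p = 5^52 mod 421.
5^1 ≡ 5 (mod 421)
5^2 = (5^1)^2 ≡ 5^2 = 25 ≡ 25 (mod 421)
5^4 = (5^2)^2 ≡ 25^2 = 625 ≡ 204 (mod 421)
5^8 = (5^4)^2 ≡ 204^2 = 41616 ≡ 358 (mod 421)
5^16 = (5^8)^2 ≡ 358^2 = 128164 ≡ 180 (mod 421)
5^32 = (5^16)^2 ≡ 180^2 = 32400 ≡ 404 (mod 421)
5^52 = 5^32 · 5^16 · 5^4 ≡ 404 · 180 · 204 ≡ 103 (mod 421).
So B = 103. Giulia then computes K = B^a mod p = 103^47 mod 421.
103^1 ≡ 103 (mod 421)
103^2 = (103^1)^2 ≡ 103^2 = 10609 ≡ 84 (mod 421)
103^4 = (103^2)^2 ≡ 84^2 = 7056 ≡ 320 (mod 421)
103^8 = (103^4)^2 ≡ 320^2 = 102400 ≡ 97 (mod 421)
103^16 = (103^8)^2 ≡ 97^2 = 9409 ≡ 147 (mod 421)
103^32 = (103^16)^2 ≡ 147^2 = 21609 ≡ 138 (mod 421)
103^47 = 103^32 · 103^8 · 103^4 · 103^2 · 103^1 ≡ 138 · 97 · 320 · 84 · 103 ≡ 246 (mod 421).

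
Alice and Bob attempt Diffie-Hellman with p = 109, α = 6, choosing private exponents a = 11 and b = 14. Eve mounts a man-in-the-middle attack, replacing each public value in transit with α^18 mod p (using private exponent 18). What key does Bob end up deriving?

Bob receives Eve's public value M = 6^18 mod 109 instead of the honest one.
6^1 ≡ 6 (mod 109)
6^2 = (6^1)^2 ≡ 6^2 = 36 ≡ 36 (mod 109)
6^4 = (6^2)^2 ≡ 36^2 = 1296 ≡ 97 (mod 109)
6^8 = (6^4)^2 ≡ 97^2 = 9409 ≡ 35 (mod 109)
6^16 = (6^8)^2 ≡ 35^2 = 1225 ≡ 26 (mod 109)
6^18 = 6^16 · 6^2 ≡ 26 · 36 ≡ 64 (mod 109).
So M = 64. Bob computes K = M^14 mod 109.
64^1 ≡ 64 (mod 109)
64^2 = (64^1)^2 ≡ 64^2 = 4096 ≡ 63 (mod 109)
64^4 = (64^2)^2 ≡ 63^2 = 3969 ≡ 45 (mod 109)
64^8 = (64^4)^2 ≡ 45^2 = 2025 ≡ 63 (mod 109)
64^14 = 64^8 · 64^4 · 64^2 ≡ 63 · 45 · 63 ≡ 63 (mod 109).

63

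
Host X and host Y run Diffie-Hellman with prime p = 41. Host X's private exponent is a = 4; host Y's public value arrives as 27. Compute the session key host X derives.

Shared key K = 27^4 mod 41.
27^1 ≡ 27 (mod 41)
27^2 = (27^1)^2 ≡ 27^2 = 729 ≡ 32 (mod 41)
27^4 = (27^2)^2 ≡ 32^2 = 1024 ≡ 40 (mod 41)

40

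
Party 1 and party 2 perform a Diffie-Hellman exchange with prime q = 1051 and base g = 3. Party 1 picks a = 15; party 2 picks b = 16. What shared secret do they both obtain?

Party 1 sends A = g^a mod q = 3^15 mod 1051.
3^1 ≡ 3 (mod 1051)
3^2 = (3^1)^2 ≡ 3^2 = 9 ≡ 9 (mod 1051)
3^4 = (3^2)^2 ≡ 9^2 = 81 ≡ 81 (mod 1051)
3^8 = (3^4)^2 ≡ 81^2 = 6561 ≡ 255 (mod 1051)
3^15 = 3^8 · 3^4 · 3^2 · 3^1 ≡ 255 · 81 · 9 · 3 ≡ 655 (mod 1051).
So A = 655. Party 2 then computes K = A^b mod q = 655^16 mod 1051.
655^1 ≡ 655 (mod 1051)
655^2 = (655^1)^2 ≡ 655^2 = 429025 ≡ 217 (mod 1051)
655^4 = (655^2)^2 ≡ 217^2 = 47089 ≡ 845 (mod 1051)
655^8 = (655^4)^2 ≡ 845^2 = 714025 ≡ 396 (mod 1051)
655^16 = (655^8)^2 ≡ 396^2 = 156816 ≡ 217 (mod 1051)

217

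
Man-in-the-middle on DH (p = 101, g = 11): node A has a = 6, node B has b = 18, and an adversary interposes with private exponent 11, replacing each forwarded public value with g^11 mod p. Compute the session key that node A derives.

47

Node A receives an adversary's public value M = 11^11 mod 101 instead of the honest one.
11^1 ≡ 11 (mod 101)
11^2 = (11^1)^2 ≡ 11^2 = 121 ≡ 20 (mod 101)
11^4 = (11^2)^2 ≡ 20^2 = 400 ≡ 97 (mod 101)
11^8 = (11^4)^2 ≡ 97^2 = 9409 ≡ 16 (mod 101)
11^11 = 11^8 · 11^2 · 11^1 ≡ 16 · 20 · 11 ≡ 86 (mod 101).
So M = 86. Node A computes K = M^6 mod 101.
86^1 ≡ 86 (mod 101)
86^2 = (86^1)^2 ≡ 86^2 = 7396 ≡ 23 (mod 101)
86^4 = (86^2)^2 ≡ 23^2 = 529 ≡ 24 (mod 101)
86^6 = 86^4 · 86^2 ≡ 24 · 23 ≡ 47 (mod 101).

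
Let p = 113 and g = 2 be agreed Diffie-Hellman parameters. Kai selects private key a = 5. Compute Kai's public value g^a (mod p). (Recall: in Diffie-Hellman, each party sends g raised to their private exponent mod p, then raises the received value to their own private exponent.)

Public value = 2^5 (mod 113).
2^1 ≡ 2 (mod 113)
2^2 = (2^1)^2 ≡ 2^2 = 4 ≡ 4 (mod 113)
2^4 = (2^2)^2 ≡ 4^2 = 16 ≡ 16 (mod 113)
2^5 = 2^4 · 2^1 ≡ 16 · 2 ≡ 32 (mod 113).

32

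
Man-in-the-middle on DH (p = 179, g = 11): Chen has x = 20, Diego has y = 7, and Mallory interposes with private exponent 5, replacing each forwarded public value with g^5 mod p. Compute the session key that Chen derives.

Chen receives Mallory's public value M = 11^5 mod 179 instead of the honest one.
11^1 ≡ 11 (mod 179)
11^2 = (11^1)^2 ≡ 11^2 = 121 ≡ 121 (mod 179)
11^4 = (11^2)^2 ≡ 121^2 = 14641 ≡ 142 (mod 179)
11^5 = 11^4 · 11^1 ≡ 142 · 11 ≡ 130 (mod 179).
So M = 130. Chen computes K = M^20 mod 179.
130^1 ≡ 130 (mod 179)
130^2 = (130^1)^2 ≡ 130^2 = 16900 ≡ 74 (mod 179)
130^4 = (130^2)^2 ≡ 74^2 = 5476 ≡ 106 (mod 179)
130^8 = (130^4)^2 ≡ 106^2 = 11236 ≡ 138 (mod 179)
130^16 = (130^8)^2 ≡ 138^2 = 19044 ≡ 70 (mod 179)
130^20 = 130^16 · 130^4 ≡ 70 · 106 ≡ 81 (mod 179).

81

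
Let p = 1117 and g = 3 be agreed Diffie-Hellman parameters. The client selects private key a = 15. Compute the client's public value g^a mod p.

Public value = 3^15 mod 1117.
3^1 ≡ 3 (mod 1117)
3^2 = (3^1)^2 ≡ 3^2 = 9 ≡ 9 (mod 1117)
3^4 = (3^2)^2 ≡ 9^2 = 81 ≡ 81 (mod 1117)
3^8 = (3^4)^2 ≡ 81^2 = 6561 ≡ 976 (mod 1117)
3^15 = 3^8 · 3^4 · 3^2 · 3^1 ≡ 976 · 81 · 9 · 3 ≡ 1042 (mod 1117).

1042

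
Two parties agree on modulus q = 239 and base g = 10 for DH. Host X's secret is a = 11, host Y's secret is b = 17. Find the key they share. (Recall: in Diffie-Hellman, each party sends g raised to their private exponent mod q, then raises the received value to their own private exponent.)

Host X sends A = g^a mod q = 10^11 mod 239.
10^1 ≡ 10 (mod 239)
10^2 = (10^1)^2 ≡ 10^2 = 100 ≡ 100 (mod 239)
10^4 = (10^2)^2 ≡ 100^2 = 10000 ≡ 201 (mod 239)
10^8 = (10^4)^2 ≡ 201^2 = 40401 ≡ 10 (mod 239)
10^11 = 10^8 · 10^2 · 10^1 ≡ 10 · 100 · 10 ≡ 201 (mod 239).
So A = 201. Host Y then computes K = A^b mod q = 201^17 mod 239.
201^1 ≡ 201 (mod 239)
201^2 = (201^1)^2 ≡ 201^2 = 40401 ≡ 10 (mod 239)
201^4 = (201^2)^2 ≡ 10^2 = 100 ≡ 100 (mod 239)
201^8 = (201^4)^2 ≡ 100^2 = 10000 ≡ 201 (mod 239)
201^16 = (201^8)^2 ≡ 201^2 = 40401 ≡ 10 (mod 239)
201^17 = 201^16 · 201^1 ≡ 10 · 201 ≡ 98 (mod 239).

98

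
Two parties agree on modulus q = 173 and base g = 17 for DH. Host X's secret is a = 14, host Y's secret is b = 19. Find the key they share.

Host Y sends B = g^b mod q = 17^19 mod 173.
17^1 ≡ 17 (mod 173)
17^2 = (17^1)^2 ≡ 17^2 = 289 ≡ 116 (mod 173)
17^4 = (17^2)^2 ≡ 116^2 = 13456 ≡ 135 (mod 173)
17^8 = (17^4)^2 ≡ 135^2 = 18225 ≡ 60 (mod 173)
17^16 = (17^8)^2 ≡ 60^2 = 3600 ≡ 140 (mod 173)
17^19 = 17^16 · 17^2 · 17^1 ≡ 140 · 116 · 17 ≡ 145 (mod 173).
So B = 145. Host X then computes K = B^a mod q = 145^14 mod 173.
145^1 ≡ 145 (mod 173)
145^2 = (145^1)^2 ≡ 145^2 = 21025 ≡ 92 (mod 173)
145^4 = (145^2)^2 ≡ 92^2 = 8464 ≡ 160 (mod 173)
145^8 = (145^4)^2 ≡ 160^2 = 25600 ≡ 169 (mod 173)
145^14 = 145^8 · 145^4 · 145^2 ≡ 169 · 160 · 92 ≡ 113 (mod 173).

113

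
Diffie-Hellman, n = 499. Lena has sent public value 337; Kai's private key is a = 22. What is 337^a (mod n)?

Shared key K = 337^22 mod 499.
337^1 ≡ 337 (mod 499)
337^2 = (337^1)^2 ≡ 337^2 = 113569 ≡ 296 (mod 499)
337^4 = (337^2)^2 ≡ 296^2 = 87616 ≡ 291 (mod 499)
337^8 = (337^4)^2 ≡ 291^2 = 84681 ≡ 350 (mod 499)
337^16 = (337^8)^2 ≡ 350^2 = 122500 ≡ 245 (mod 499)
337^22 = 337^16 · 337^4 · 337^2 ≡ 245 · 291 · 296 ≡ 111 (mod 499).

111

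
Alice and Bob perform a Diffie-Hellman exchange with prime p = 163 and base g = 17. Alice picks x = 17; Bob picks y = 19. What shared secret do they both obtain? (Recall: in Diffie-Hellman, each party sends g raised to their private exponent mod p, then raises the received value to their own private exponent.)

48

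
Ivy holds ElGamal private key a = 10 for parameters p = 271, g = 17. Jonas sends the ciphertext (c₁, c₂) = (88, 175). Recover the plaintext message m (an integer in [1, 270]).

Shared mask s = c₁^a mod p = 88^10 mod 271.
88^1 ≡ 88 (mod 271)
88^2 = (88^1)^2 ≡ 88^2 = 7744 ≡ 156 (mod 271)
88^4 = (88^2)^2 ≡ 156^2 = 24336 ≡ 217 (mod 271)
88^8 = (88^4)^2 ≡ 217^2 = 47089 ≡ 206 (mod 271)
88^10 = 88^8 · 88^2 ≡ 206 · 156 ≡ 158 (mod 271).
So s = 158; s⁻¹ ≡ 259 (mod 271).
m = c₂ · s⁻¹ mod 271 = 175 · 259 mod 271 = 68.

68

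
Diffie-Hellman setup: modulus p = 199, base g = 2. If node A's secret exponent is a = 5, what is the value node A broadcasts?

32

Public value = 2^5 (mod 199).
2^1 ≡ 2 (mod 199)
2^2 = (2^1)^2 ≡ 2^2 = 4 ≡ 4 (mod 199)
2^4 = (2^2)^2 ≡ 4^2 = 16 ≡ 16 (mod 199)
2^5 = 2^4 · 2^1 ≡ 16 · 2 ≡ 32 (mod 199).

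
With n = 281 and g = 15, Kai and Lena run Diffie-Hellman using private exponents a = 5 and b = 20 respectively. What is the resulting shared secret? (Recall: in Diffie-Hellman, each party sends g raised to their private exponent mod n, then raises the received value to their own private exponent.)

Lena sends B = g^b mod n = 15^20 mod 281.
15^1 ≡ 15 (mod 281)
15^2 = (15^1)^2 ≡ 15^2 = 225 ≡ 225 (mod 281)
15^4 = (15^2)^2 ≡ 225^2 = 50625 ≡ 45 (mod 281)
15^8 = (15^4)^2 ≡ 45^2 = 2025 ≡ 58 (mod 281)
15^16 = (15^8)^2 ≡ 58^2 = 3364 ≡ 273 (mod 281)
15^20 = 15^16 · 15^4 ≡ 273 · 45 ≡ 202 (mod 281).
So B = 202. Kai then computes K = B^a mod n = 202^5 mod 281.
202^1 ≡ 202 (mod 281)
202^2 = (202^1)^2 ≡ 202^2 = 40804 ≡ 59 (mod 281)
202^4 = (202^2)^2 ≡ 59^2 = 3481 ≡ 109 (mod 281)
202^5 = 202^4 · 202^1 ≡ 109 · 202 ≡ 100 (mod 281).

100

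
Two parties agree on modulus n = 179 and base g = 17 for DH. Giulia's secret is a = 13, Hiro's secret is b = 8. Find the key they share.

45

Giulia sends A = g^a mod n = 17^13 mod 179.
17^1 ≡ 17 (mod 179)
17^2 = (17^1)^2 ≡ 17^2 = 289 ≡ 110 (mod 179)
17^4 = (17^2)^2 ≡ 110^2 = 12100 ≡ 107 (mod 179)
17^8 = (17^4)^2 ≡ 107^2 = 11449 ≡ 172 (mod 179)
17^13 = 17^8 · 17^4 · 17^1 ≡ 172 · 107 · 17 ≡ 155 (mod 179).
So A = 155. Hiro then computes K = A^b mod n = 155^8 mod 179.
155^1 ≡ 155 (mod 179)
155^2 = (155^1)^2 ≡ 155^2 = 24025 ≡ 39 (mod 179)
155^4 = (155^2)^2 ≡ 39^2 = 1521 ≡ 89 (mod 179)
155^8 = (155^4)^2 ≡ 89^2 = 7921 ≡ 45 (mod 179)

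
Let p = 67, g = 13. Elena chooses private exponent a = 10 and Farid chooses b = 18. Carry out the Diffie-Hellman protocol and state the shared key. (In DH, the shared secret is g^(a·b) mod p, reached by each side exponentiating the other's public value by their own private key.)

Farid sends B = g^b mod p = 13^18 mod 67.
13^1 ≡ 13 (mod 67)
13^2 = (13^1)^2 ≡ 13^2 = 169 ≡ 35 (mod 67)
13^4 = (13^2)^2 ≡ 35^2 = 1225 ≡ 19 (mod 67)
13^8 = (13^4)^2 ≡ 19^2 = 361 ≡ 26 (mod 67)
13^16 = (13^8)^2 ≡ 26^2 = 676 ≡ 6 (mod 67)
13^18 = 13^16 · 13^2 ≡ 6 · 35 ≡ 9 (mod 67).
So B = 9. Elena then computes K = B^a mod p = 9^10 mod 67.
9^1 ≡ 9 (mod 67)
9^2 = (9^1)^2 ≡ 9^2 = 81 ≡ 14 (mod 67)
9^4 = (9^2)^2 ≡ 14^2 = 196 ≡ 62 (mod 67)
9^8 = (9^4)^2 ≡ 62^2 = 3844 ≡ 25 (mod 67)
9^10 = 9^8 · 9^2 ≡ 25 · 14 ≡ 15 (mod 67).

15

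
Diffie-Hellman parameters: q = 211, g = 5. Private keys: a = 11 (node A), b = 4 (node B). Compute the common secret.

Node B sends B = g^b mod q = 5^4 mod 211.
5^1 ≡ 5 (mod 211)
5^2 = (5^1)^2 ≡ 5^2 = 25 ≡ 25 (mod 211)
5^4 = (5^2)^2 ≡ 25^2 = 625 ≡ 203 (mod 211)
So B = 203. Node A then computes K = B^a mod q = 203^11 mod 211.
203^1 ≡ 203 (mod 211)
203^2 = (203^1)^2 ≡ 203^2 = 41209 ≡ 64 (mod 211)
203^4 = (203^2)^2 ≡ 64^2 = 4096 ≡ 87 (mod 211)
203^8 = (203^4)^2 ≡ 87^2 = 7569 ≡ 184 (mod 211)
203^11 = 203^8 · 203^2 · 203^1 ≡ 184 · 64 · 203 ≡ 109 (mod 211).

109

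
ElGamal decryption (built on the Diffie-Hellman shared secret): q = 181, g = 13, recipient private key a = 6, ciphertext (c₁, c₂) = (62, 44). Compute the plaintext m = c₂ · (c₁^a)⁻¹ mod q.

16

Shared mask s = c₁^a mod q = 62^6 mod 181.
62^1 ≡ 62 (mod 181)
62^2 = (62^1)^2 ≡ 62^2 = 3844 ≡ 43 (mod 181)
62^4 = (62^2)^2 ≡ 43^2 = 1849 ≡ 39 (mod 181)
62^6 = 62^4 · 62^2 ≡ 39 · 43 ≡ 48 (mod 181).
So s = 48; s⁻¹ ≡ 132 (mod 181).
m = c₂ · s⁻¹ mod 181 = 44 · 132 mod 181 = 16.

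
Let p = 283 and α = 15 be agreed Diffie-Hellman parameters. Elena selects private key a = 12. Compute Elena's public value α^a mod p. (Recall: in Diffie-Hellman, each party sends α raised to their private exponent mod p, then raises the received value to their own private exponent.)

60

Public value = 15^12 mod 283.
15^1 ≡ 15 (mod 283)
15^2 = (15^1)^2 ≡ 15^2 = 225 ≡ 225 (mod 283)
15^4 = (15^2)^2 ≡ 225^2 = 50625 ≡ 251 (mod 283)
15^8 = (15^4)^2 ≡ 251^2 = 63001 ≡ 175 (mod 283)
15^12 = 15^8 · 15^4 ≡ 175 · 251 ≡ 60 (mod 283).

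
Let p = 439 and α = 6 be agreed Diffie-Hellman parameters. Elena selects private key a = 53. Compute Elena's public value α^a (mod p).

Public value = 6^53 (mod 439).
6^1 ≡ 6 (mod 439)
6^2 = (6^1)^2 ≡ 6^2 = 36 ≡ 36 (mod 439)
6^4 = (6^2)^2 ≡ 36^2 = 1296 ≡ 418 (mod 439)
6^8 = (6^4)^2 ≡ 418^2 = 174724 ≡ 2 (mod 439)
6^16 = (6^8)^2 ≡ 2^2 = 4 ≡ 4 (mod 439)
6^32 = (6^16)^2 ≡ 4^2 = 16 ≡ 16 (mod 439)
6^53 = 6^32 · 6^16 · 6^4 · 6^1 ≡ 16 · 4 · 418 · 6 ≡ 277 (mod 439).

277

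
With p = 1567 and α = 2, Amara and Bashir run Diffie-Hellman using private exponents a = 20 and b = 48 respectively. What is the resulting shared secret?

422

Amara sends A = α^a mod p = 2^20 mod 1567.
2^1 ≡ 2 (mod 1567)
2^2 = (2^1)^2 ≡ 2^2 = 4 ≡ 4 (mod 1567)
2^4 = (2^2)^2 ≡ 4^2 = 16 ≡ 16 (mod 1567)
2^8 = (2^4)^2 ≡ 16^2 = 256 ≡ 256 (mod 1567)
2^16 = (2^8)^2 ≡ 256^2 = 65536 ≡ 1289 (mod 1567)
2^20 = 2^16 · 2^4 ≡ 1289 · 16 ≡ 253 (mod 1567).
So A = 253. Bashir then computes K = A^b mod p = 253^48 mod 1567.
253^1 ≡ 253 (mod 1567)
253^2 = (253^1)^2 ≡ 253^2 = 64009 ≡ 1329 (mod 1567)
253^4 = (253^2)^2 ≡ 1329^2 = 1766241 ≡ 232 (mod 1567)
253^8 = (253^4)^2 ≡ 232^2 = 53824 ≡ 546 (mod 1567)
253^16 = (253^8)^2 ≡ 546^2 = 298116 ≡ 386 (mod 1567)
253^32 = (253^16)^2 ≡ 386^2 = 148996 ≡ 131 (mod 1567)
253^48 = 253^32 · 253^16 ≡ 131 · 386 ≡ 422 (mod 1567).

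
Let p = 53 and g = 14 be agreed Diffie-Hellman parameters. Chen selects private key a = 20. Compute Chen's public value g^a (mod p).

46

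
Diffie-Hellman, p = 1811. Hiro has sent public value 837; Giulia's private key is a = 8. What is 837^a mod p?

652

Shared key K = 837^8 mod 1811.
837^1 ≡ 837 (mod 1811)
837^2 = (837^1)^2 ≡ 837^2 = 700569 ≡ 1523 (mod 1811)
837^4 = (837^2)^2 ≡ 1523^2 = 2319529 ≡ 1449 (mod 1811)
837^8 = (837^4)^2 ≡ 1449^2 = 2099601 ≡ 652 (mod 1811)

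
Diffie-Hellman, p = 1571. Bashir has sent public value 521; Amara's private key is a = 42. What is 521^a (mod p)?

Shared key K = 521^42 mod 1571.
521^1 ≡ 521 (mod 1571)
521^2 = (521^1)^2 ≡ 521^2 = 271441 ≡ 1229 (mod 1571)
521^4 = (521^2)^2 ≡ 1229^2 = 1510441 ≡ 710 (mod 1571)
521^8 = (521^4)^2 ≡ 710^2 = 504100 ≡ 1380 (mod 1571)
521^16 = (521^8)^2 ≡ 1380^2 = 1904400 ≡ 348 (mod 1571)
521^32 = (521^16)^2 ≡ 348^2 = 121104 ≡ 137 (mod 1571)
521^42 = 521^32 · 521^8 · 521^2 ≡ 137 · 1380 · 1229 ≡ 698 (mod 1571).

698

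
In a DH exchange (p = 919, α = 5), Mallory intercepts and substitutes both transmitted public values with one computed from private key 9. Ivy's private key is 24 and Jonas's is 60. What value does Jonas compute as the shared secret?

234

Jonas receives Mallory's public value M = 5^9 mod 919 instead of the honest one.
5^1 ≡ 5 (mod 919)
5^2 = (5^1)^2 ≡ 5^2 = 25 ≡ 25 (mod 919)
5^4 = (5^2)^2 ≡ 25^2 = 625 ≡ 625 (mod 919)
5^8 = (5^4)^2 ≡ 625^2 = 390625 ≡ 50 (mod 919)
5^9 = 5^8 · 5^1 ≡ 50 · 5 ≡ 250 (mod 919).
So M = 250. Jonas computes K = M^60 mod 919.
250^1 ≡ 250 (mod 919)
250^2 = (250^1)^2 ≡ 250^2 = 62500 ≡ 8 (mod 919)
250^4 = (250^2)^2 ≡ 8^2 = 64 ≡ 64 (mod 919)
250^8 = (250^4)^2 ≡ 64^2 = 4096 ≡ 420 (mod 919)
250^16 = (250^8)^2 ≡ 420^2 = 176400 ≡ 871 (mod 919)
250^32 = (250^16)^2 ≡ 871^2 = 758641 ≡ 466 (mod 919)
250^60 = 250^32 · 250^16 · 250^8 · 250^4 ≡ 466 · 871 · 420 · 64 ≡ 234 (mod 919).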